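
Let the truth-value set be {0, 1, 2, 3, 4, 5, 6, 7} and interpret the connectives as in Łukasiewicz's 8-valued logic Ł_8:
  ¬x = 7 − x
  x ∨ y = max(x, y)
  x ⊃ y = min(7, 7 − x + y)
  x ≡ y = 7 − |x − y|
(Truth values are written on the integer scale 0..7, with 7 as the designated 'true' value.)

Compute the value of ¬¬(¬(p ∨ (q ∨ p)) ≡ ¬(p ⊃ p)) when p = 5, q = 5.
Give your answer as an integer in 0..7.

q ∨ p = 5 ∨ 5 = 5
p ∨ (q ∨ p) = 5 ∨ 5 = 5
¬(p ∨ (q ∨ p)) = ¬5 = 2
p ⊃ p = 5 ⊃ 5 = 7
¬(p ⊃ p) = ¬7 = 0
¬(p ∨ (q ∨ p)) ≡ ¬(p ⊃ p) = 2 ≡ 0 = 5
¬(¬(p ∨ (q ∨ p)) ≡ ¬(p ⊃ p)) = ¬5 = 2
¬¬(¬(p ∨ (q ∨ p)) ≡ ¬(p ⊃ p)) = ¬2 = 5

5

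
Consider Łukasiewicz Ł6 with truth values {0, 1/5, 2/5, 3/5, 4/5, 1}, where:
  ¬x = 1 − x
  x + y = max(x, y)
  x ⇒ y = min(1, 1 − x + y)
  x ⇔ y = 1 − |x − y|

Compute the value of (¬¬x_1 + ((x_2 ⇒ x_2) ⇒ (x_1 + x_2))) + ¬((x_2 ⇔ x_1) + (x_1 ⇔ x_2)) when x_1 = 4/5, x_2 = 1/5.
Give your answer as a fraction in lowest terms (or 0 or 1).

4/5

¬x_1 = ¬4/5 = 1/5
¬¬x_1 = ¬1/5 = 4/5
x_2 ⇒ x_2 = 1/5 ⇒ 1/5 = 1
x_1 + x_2 = 4/5 + 1/5 = 4/5
(x_2 ⇒ x_2) ⇒ (x_1 + x_2) = 1 ⇒ 4/5 = 4/5
¬¬x_1 + ((x_2 ⇒ x_2) ⇒ (x_1 + x_2)) = 4/5 + 4/5 = 4/5
x_2 ⇔ x_1 = 1/5 ⇔ 4/5 = 2/5
x_1 ⇔ x_2 = 4/5 ⇔ 1/5 = 2/5
(x_2 ⇔ x_1) + (x_1 ⇔ x_2) = 2/5 + 2/5 = 2/5
¬((x_2 ⇔ x_1) + (x_1 ⇔ x_2)) = ¬2/5 = 3/5
(¬¬x_1 + ((x_2 ⇒ x_2) ⇒ (x_1 + x_2))) + ¬((x_2 ⇔ x_1) + (x_1 ⇔ x_2)) = 4/5 + 3/5 = 4/5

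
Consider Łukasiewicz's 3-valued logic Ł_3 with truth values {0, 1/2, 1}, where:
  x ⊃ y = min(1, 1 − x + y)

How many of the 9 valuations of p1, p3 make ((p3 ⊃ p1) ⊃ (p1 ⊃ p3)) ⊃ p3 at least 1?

5

p1 = 0, p3 = 0 ↦ 0  <
p1 = 0, p3 = 1/2 ↦ 1/2  <
p1 = 0, p3 = 1 ↦ 1  ≥
p1 = 1/2, p3 = 0 ↦ 1/2  <
p1 = 1/2, p3 = 1/2 ↦ 1/2  <
p1 = 1/2, p3 = 1 ↦ 1  ≥
p1 = 1, p3 = 0 ↦ 1  ≥
p1 = 1, p3 = 1/2 ↦ 1  ≥
p1 = 1, p3 = 1 ↦ 1  ≥
So 5 of the 9 assignments meet the threshold.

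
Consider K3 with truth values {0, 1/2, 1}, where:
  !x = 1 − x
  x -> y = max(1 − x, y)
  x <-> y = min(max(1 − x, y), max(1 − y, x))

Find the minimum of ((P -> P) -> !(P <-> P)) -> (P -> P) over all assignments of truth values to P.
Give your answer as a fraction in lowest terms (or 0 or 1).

Take P = 1/2:
P -> P = 1/2 -> 1/2 = 1/2
P <-> P = 1/2 <-> 1/2 = 1/2
!(P <-> P) = !1/2 = 1/2
(P -> P) -> !(P <-> P) = 1/2 -> 1/2 = 1/2
P -> P = 1/2 -> 1/2 = 1/2
((P -> P) -> !(P <-> P)) -> (P -> P) = 1/2 -> 1/2 = 1/2
No assignment yields a value below 1/2, so this is the minimum.

1/2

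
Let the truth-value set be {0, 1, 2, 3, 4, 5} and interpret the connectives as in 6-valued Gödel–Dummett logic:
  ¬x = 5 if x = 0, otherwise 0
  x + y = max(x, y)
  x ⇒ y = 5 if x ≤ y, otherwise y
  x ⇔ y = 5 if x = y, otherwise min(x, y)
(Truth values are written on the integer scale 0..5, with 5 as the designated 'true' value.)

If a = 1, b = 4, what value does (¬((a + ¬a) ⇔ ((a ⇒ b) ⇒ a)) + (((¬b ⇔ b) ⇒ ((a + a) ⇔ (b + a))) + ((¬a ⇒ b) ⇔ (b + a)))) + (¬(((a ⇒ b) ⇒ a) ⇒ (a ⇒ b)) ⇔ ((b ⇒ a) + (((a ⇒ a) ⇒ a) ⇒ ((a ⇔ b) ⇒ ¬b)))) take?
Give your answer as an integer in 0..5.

¬a = ¬1 = 0
a + ¬a = 1 + 0 = 1
a ⇒ b = 1 ⇒ 4 = 5
(a ⇒ b) ⇒ a = 5 ⇒ 1 = 1
(a + ¬a) ⇔ ((a ⇒ b) ⇒ a) = 1 ⇔ 1 = 5
¬((a + ¬a) ⇔ ((a ⇒ b) ⇒ a)) = ¬5 = 0
¬b = ¬4 = 0
¬b ⇔ b = 0 ⇔ 4 = 0
a + a = 1 + 1 = 1
b + a = 4 + 1 = 4
(a + a) ⇔ (b + a) = 1 ⇔ 4 = 1
(¬b ⇔ b) ⇒ ((a + a) ⇔ (b + a)) = 0 ⇒ 1 = 5
¬a = ¬1 = 0
¬a ⇒ b = 0 ⇒ 4 = 5
b + a = 4 + 1 = 4
(¬a ⇒ b) ⇔ (b + a) = 5 ⇔ 4 = 4
((¬b ⇔ b) ⇒ ((a + a) ⇔ (b + a))) + ((¬a ⇒ b) ⇔ (b + a)) = 5 + 4 = 5
¬((a + ¬a) ⇔ ((a ⇒ b) ⇒ a)) + (((¬b ⇔ b) ⇒ ((a + a) ⇔ (b + a))) + ((¬a ⇒ b) ⇔ (b + a))) = 0 + 5 = 5
a ⇒ b = 1 ⇒ 4 = 5
(a ⇒ b) ⇒ a = 5 ⇒ 1 = 1
a ⇒ b = 1 ⇒ 4 = 5
((a ⇒ b) ⇒ a) ⇒ (a ⇒ b) = 1 ⇒ 5 = 5
¬(((a ⇒ b) ⇒ a) ⇒ (a ⇒ b)) = ¬5 = 0
b ⇒ a = 4 ⇒ 1 = 1
a ⇒ a = 1 ⇒ 1 = 5
(a ⇒ a) ⇒ a = 5 ⇒ 1 = 1
a ⇔ b = 1 ⇔ 4 = 1
¬b = ¬4 = 0
(a ⇔ b) ⇒ ¬b = 1 ⇒ 0 = 0
((a ⇒ a) ⇒ a) ⇒ ((a ⇔ b) ⇒ ¬b) = 1 ⇒ 0 = 0
(b ⇒ a) + (((a ⇒ a) ⇒ a) ⇒ ((a ⇔ b) ⇒ ¬b)) = 1 + 0 = 1
¬(((a ⇒ b) ⇒ a) ⇒ (a ⇒ b)) ⇔ ((b ⇒ a) + (((a ⇒ a) ⇒ a) ⇒ ((a ⇔ b) ⇒ ¬b))) = 0 ⇔ 1 = 0
(¬((a + ¬a) ⇔ ((a ⇒ b) ⇒ a)) + (((¬b ⇔ b) ⇒ ((a + a) ⇔ (b + a))) + ((¬a ⇒ b) ⇔ (b + a)))) + (¬(((a ⇒ b) ⇒ a) ⇒ (a ⇒ b)) ⇔ ((b ⇒ a) + (((a ⇒ a) ⇒ a) ⇒ ((a ⇔ b) ⇒ ¬b)))) = 5 + 0 = 5

5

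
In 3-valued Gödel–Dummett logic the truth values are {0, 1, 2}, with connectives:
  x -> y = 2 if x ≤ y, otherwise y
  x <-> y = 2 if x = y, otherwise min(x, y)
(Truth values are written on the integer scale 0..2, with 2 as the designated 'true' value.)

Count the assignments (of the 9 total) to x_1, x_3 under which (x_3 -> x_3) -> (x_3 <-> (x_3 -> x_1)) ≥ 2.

1

x_1 = 0, x_3 = 0 ↦ 0  <
x_1 = 0, x_3 = 1 ↦ 0  <
x_1 = 0, x_3 = 2 ↦ 0  <
x_1 = 1, x_3 = 0 ↦ 0  <
x_1 = 1, x_3 = 1 ↦ 1  <
x_1 = 1, x_3 = 2 ↦ 1  <
x_1 = 2, x_3 = 0 ↦ 0  <
x_1 = 2, x_3 = 1 ↦ 1  <
x_1 = 2, x_3 = 2 ↦ 2  ≥
So 1 of the 9 assignments meets the threshold.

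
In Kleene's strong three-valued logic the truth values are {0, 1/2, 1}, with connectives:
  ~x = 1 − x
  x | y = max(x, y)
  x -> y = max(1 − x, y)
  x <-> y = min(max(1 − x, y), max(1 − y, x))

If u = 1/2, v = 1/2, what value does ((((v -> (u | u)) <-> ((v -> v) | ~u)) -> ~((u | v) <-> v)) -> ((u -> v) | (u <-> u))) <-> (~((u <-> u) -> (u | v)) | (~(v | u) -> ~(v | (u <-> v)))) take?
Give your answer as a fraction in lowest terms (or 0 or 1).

1/2

u | u = 1/2 | 1/2 = 1/2
v -> (u | u) = 1/2 -> 1/2 = 1/2
v -> v = 1/2 -> 1/2 = 1/2
~u = ~1/2 = 1/2
(v -> v) | ~u = 1/2 | 1/2 = 1/2
(v -> (u | u)) <-> ((v -> v) | ~u) = 1/2 <-> 1/2 = 1/2
u | v = 1/2 | 1/2 = 1/2
(u | v) <-> v = 1/2 <-> 1/2 = 1/2
~((u | v) <-> v) = ~1/2 = 1/2
((v -> (u | u)) <-> ((v -> v) | ~u)) -> ~((u | v) <-> v) = 1/2 -> 1/2 = 1/2
u -> v = 1/2 -> 1/2 = 1/2
u <-> u = 1/2 <-> 1/2 = 1/2
(u -> v) | (u <-> u) = 1/2 | 1/2 = 1/2
(((v -> (u | u)) <-> ((v -> v) | ~u)) -> ~((u | v) <-> v)) -> ((u -> v) | (u <-> u)) = 1/2 -> 1/2 = 1/2
u <-> u = 1/2 <-> 1/2 = 1/2
u | v = 1/2 | 1/2 = 1/2
(u <-> u) -> (u | v) = 1/2 -> 1/2 = 1/2
~((u <-> u) -> (u | v)) = ~1/2 = 1/2
v | u = 1/2 | 1/2 = 1/2
~(v | u) = ~1/2 = 1/2
u <-> v = 1/2 <-> 1/2 = 1/2
v | (u <-> v) = 1/2 | 1/2 = 1/2
~(v | (u <-> v)) = ~1/2 = 1/2
~(v | u) -> ~(v | (u <-> v)) = 1/2 -> 1/2 = 1/2
~((u <-> u) -> (u | v)) | (~(v | u) -> ~(v | (u <-> v))) = 1/2 | 1/2 = 1/2
((((v -> (u | u)) <-> ((v -> v) | ~u)) -> ~((u | v) <-> v)) -> ((u -> v) | (u <-> u))) <-> (~((u <-> u) -> (u | v)) | (~(v | u) -> ~(v | (u <-> v)))) = 1/2 <-> 1/2 = 1/2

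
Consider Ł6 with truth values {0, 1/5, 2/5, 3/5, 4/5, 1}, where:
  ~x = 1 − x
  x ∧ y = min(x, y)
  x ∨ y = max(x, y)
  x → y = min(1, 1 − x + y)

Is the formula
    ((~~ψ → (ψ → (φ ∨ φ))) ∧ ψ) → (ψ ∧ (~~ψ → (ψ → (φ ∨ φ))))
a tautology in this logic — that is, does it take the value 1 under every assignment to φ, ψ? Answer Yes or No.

At φ = 2/5, ψ = 1/5, for instance:
~ψ = ~1/5 = 4/5
~~ψ = ~4/5 = 1/5
φ ∨ φ = 2/5 ∨ 2/5 = 2/5
ψ → (φ ∨ φ) = 1/5 → 2/5 = 1
~~ψ → (ψ → (φ ∨ φ)) = 1/5 → 1 = 1
(~~ψ → (ψ → (φ ∨ φ))) ∧ ψ = 1 ∧ 1/5 = 1/5
ψ ∧ (~~ψ → (ψ → (φ ∨ φ))) = 1/5 ∧ 1 = 1/5
((~~ψ → (ψ → (φ ∨ φ))) ∧ ψ) → (ψ ∧ (~~ψ → (ψ → (φ ∨ φ)))) = 1/5 → 1/5 = 1
and checking the remaining 35 assignments likewise gives ≥ 1 in every case.

Yes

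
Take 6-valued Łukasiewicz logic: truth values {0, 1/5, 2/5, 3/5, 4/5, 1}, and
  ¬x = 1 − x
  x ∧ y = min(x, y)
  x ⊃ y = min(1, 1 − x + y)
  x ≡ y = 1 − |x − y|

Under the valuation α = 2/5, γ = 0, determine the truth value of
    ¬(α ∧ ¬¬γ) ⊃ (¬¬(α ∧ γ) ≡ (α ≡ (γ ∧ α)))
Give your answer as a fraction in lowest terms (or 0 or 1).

2/5

¬γ = ¬0 = 1
¬¬γ = ¬1 = 0
α ∧ ¬¬γ = 2/5 ∧ 0 = 0
¬(α ∧ ¬¬γ) = ¬0 = 1
α ∧ γ = 2/5 ∧ 0 = 0
¬(α ∧ γ) = ¬0 = 1
¬¬(α ∧ γ) = ¬1 = 0
γ ∧ α = 0 ∧ 2/5 = 0
α ≡ (γ ∧ α) = 2/5 ≡ 0 = 3/5
¬¬(α ∧ γ) ≡ (α ≡ (γ ∧ α)) = 0 ≡ 3/5 = 2/5
¬(α ∧ ¬¬γ) ⊃ (¬¬(α ∧ γ) ≡ (α ≡ (γ ∧ α))) = 1 ⊃ 2/5 = 2/5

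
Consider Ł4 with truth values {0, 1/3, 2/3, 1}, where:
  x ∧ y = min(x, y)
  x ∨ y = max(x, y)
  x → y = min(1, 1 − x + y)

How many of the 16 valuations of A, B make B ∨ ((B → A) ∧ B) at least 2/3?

A = 0, B = 0 ↦ 0  <
A = 0, B = 1/3 ↦ 1/3  <
A = 0, B = 2/3 ↦ 2/3  ≥
A = 0, B = 1 ↦ 1  ≥
A = 1/3, B = 0 ↦ 0  <
A = 1/3, B = 1/3 ↦ 1/3  <
A = 1/3, B = 2/3 ↦ 2/3  ≥
A = 1/3, B = 1 ↦ 1  ≥
A = 2/3, B = 0 ↦ 0  <
A = 2/3, B = 1/3 ↦ 1/3  <
A = 2/3, B = 2/3 ↦ 2/3  ≥
A = 2/3, B = 1 ↦ 1  ≥
A = 1, B = 0 ↦ 0  <
A = 1, B = 1/3 ↦ 1/3  <
A = 1, B = 2/3 ↦ 2/3  ≥
A = 1, B = 1 ↦ 1  ≥
So 8 of the 16 assignments meet the threshold.

8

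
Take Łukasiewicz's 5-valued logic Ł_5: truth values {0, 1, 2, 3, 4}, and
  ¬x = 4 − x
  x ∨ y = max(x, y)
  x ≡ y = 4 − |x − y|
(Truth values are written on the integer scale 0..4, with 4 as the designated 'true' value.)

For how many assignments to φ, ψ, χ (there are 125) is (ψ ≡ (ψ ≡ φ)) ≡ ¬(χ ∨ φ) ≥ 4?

value 4: 24 assignments (counts)
value 3: 19 assignments
value 2: 42 assignments
value 1: 11 assignments
value 0: 29 assignments
So 24 of the 125 assignments meet the threshold.

24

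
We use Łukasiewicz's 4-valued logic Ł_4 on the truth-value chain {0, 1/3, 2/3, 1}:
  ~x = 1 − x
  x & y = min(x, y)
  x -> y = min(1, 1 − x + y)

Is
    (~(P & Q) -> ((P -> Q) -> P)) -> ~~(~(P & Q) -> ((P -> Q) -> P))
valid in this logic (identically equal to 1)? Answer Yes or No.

Yes

P = 0, Q = 0 ↦ 1
P = 0, Q = 1/3 ↦ 1
P = 0, Q = 2/3 ↦ 1
P = 0, Q = 1 ↦ 1
P = 1/3, Q = 0 ↦ 1
P = 1/3, Q = 1/3 ↦ 1
P = 1/3, Q = 2/3 ↦ 1
P = 1/3, Q = 1 ↦ 1
P = 2/3, Q = 0 ↦ 1
P = 2/3, Q = 1/3 ↦ 1
P = 2/3, Q = 2/3 ↦ 1
P = 2/3, Q = 1 ↦ 1
P = 1, Q = 0 ↦ 1
P = 1, Q = 1/3 ↦ 1
P = 1, Q = 2/3 ↦ 1
P = 1, Q = 1 ↦ 1
Every assignment gives a value ≥ 1.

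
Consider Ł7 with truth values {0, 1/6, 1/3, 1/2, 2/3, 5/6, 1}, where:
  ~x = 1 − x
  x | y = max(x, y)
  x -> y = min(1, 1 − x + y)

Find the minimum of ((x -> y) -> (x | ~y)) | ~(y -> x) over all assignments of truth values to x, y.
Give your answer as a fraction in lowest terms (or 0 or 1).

1/3

Take x = 1/3, y = 2/3:
x -> y = 1/3 -> 2/3 = 1
~y = ~2/3 = 1/3
x | ~y = 1/3 | 1/3 = 1/3
(x -> y) -> (x | ~y) = 1 -> 1/3 = 1/3
y -> x = 2/3 -> 1/3 = 2/3
~(y -> x) = ~2/3 = 1/3
((x -> y) -> (x | ~y)) | ~(y -> x) = 1/3 | 1/3 = 1/3
No assignment yields a value below 1/3, so this is the minimum.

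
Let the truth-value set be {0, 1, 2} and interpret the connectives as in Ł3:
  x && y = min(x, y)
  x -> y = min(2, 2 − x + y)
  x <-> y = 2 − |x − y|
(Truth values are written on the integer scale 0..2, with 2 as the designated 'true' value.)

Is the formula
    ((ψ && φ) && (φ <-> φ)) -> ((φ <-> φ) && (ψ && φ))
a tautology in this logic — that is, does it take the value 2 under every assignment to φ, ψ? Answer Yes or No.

φ = 0, ψ = 0 ↦ 2
φ = 0, ψ = 1 ↦ 2
φ = 0, ψ = 2 ↦ 2
φ = 1, ψ = 0 ↦ 2
φ = 1, ψ = 1 ↦ 2
φ = 1, ψ = 2 ↦ 2
φ = 2, ψ = 0 ↦ 2
φ = 2, ψ = 1 ↦ 2
φ = 2, ψ = 2 ↦ 2
Every assignment gives a value ≥ 2.

Yes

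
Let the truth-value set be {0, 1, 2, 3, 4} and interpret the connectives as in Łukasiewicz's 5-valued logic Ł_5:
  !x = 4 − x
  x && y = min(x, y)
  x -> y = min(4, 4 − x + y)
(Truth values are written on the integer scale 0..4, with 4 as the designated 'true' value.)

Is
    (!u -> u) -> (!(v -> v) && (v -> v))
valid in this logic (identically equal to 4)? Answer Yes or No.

Counterexample: take u = 1, v = 0.
!u = !1 = 3
!u -> u = 3 -> 1 = 2
v -> v = 0 -> 0 = 4
!(v -> v) = !4 = 0
v -> v = 0 -> 0 = 4
!(v -> v) && (v -> v) = 0 && 4 = 0
(!u -> u) -> (!(v -> v) && (v -> v)) = 2 -> 0 = 2
This gives 2 ≠ 4.

No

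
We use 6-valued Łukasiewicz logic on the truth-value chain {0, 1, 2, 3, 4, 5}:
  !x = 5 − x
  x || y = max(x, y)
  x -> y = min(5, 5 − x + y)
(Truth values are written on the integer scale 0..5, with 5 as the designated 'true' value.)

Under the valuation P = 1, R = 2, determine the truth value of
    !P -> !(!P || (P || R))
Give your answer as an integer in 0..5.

2

!P = !1 = 4
!P = !1 = 4
P || R = 1 || 2 = 2
!P || (P || R) = 4 || 2 = 4
!(!P || (P || R)) = !4 = 1
!P -> !(!P || (P || R)) = 4 -> 1 = 2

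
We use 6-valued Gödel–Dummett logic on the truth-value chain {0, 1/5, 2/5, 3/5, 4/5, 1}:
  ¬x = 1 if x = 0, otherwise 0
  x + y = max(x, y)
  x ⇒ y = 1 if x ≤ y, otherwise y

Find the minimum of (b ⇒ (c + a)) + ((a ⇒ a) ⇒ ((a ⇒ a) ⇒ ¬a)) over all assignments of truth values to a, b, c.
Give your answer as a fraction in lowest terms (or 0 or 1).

Take a = 1/5, b = 2/5, c = 0:
c + a = 0 + 1/5 = 1/5
b ⇒ (c + a) = 2/5 ⇒ 1/5 = 1/5
a ⇒ a = 1/5 ⇒ 1/5 = 1
a ⇒ a = 1/5 ⇒ 1/5 = 1
¬a = ¬1/5 = 0
(a ⇒ a) ⇒ ¬a = 1 ⇒ 0 = 0
(a ⇒ a) ⇒ ((a ⇒ a) ⇒ ¬a) = 1 ⇒ 0 = 0
(b ⇒ (c + a)) + ((a ⇒ a) ⇒ ((a ⇒ a) ⇒ ¬a)) = 1/5 + 0 = 1/5
No assignment yields a value below 1/5, so this is the minimum.

1/5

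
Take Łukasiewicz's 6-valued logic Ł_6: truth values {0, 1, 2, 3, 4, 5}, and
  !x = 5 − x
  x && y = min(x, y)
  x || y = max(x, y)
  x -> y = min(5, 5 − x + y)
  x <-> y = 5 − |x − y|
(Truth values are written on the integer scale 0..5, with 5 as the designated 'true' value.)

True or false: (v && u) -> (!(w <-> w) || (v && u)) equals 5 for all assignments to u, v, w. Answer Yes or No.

Yes

At u = 0, v = 2, w = 1, for instance:
v && u = 2 && 0 = 0
w <-> w = 1 <-> 1 = 5
!(w <-> w) = !5 = 0
!(w <-> w) || (v && u) = 0 || 0 = 0
(v && u) -> (!(w <-> w) || (v && u)) = 0 -> 0 = 5
and checking the remaining 215 assignments likewise gives ≥ 5 in every case.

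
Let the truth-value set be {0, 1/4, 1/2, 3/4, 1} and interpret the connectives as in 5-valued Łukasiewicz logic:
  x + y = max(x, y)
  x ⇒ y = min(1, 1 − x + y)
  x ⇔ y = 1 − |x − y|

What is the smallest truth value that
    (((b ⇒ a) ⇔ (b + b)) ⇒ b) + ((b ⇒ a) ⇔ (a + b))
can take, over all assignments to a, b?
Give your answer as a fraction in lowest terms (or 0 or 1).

Take a = 0, b = 1/4:
b ⇒ a = 1/4 ⇒ 0 = 3/4
b + b = 1/4 + 1/4 = 1/4
(b ⇒ a) ⇔ (b + b) = 3/4 ⇔ 1/4 = 1/2
((b ⇒ a) ⇔ (b + b)) ⇒ b = 1/2 ⇒ 1/4 = 3/4
b ⇒ a = 1/4 ⇒ 0 = 3/4
a + b = 0 + 1/4 = 1/4
(b ⇒ a) ⇔ (a + b) = 3/4 ⇔ 1/4 = 1/2
(((b ⇒ a) ⇔ (b + b)) ⇒ b) + ((b ⇒ a) ⇔ (a + b)) = 3/4 + 1/2 = 3/4
No assignment yields a value below 3/4, so this is the minimum.

3/4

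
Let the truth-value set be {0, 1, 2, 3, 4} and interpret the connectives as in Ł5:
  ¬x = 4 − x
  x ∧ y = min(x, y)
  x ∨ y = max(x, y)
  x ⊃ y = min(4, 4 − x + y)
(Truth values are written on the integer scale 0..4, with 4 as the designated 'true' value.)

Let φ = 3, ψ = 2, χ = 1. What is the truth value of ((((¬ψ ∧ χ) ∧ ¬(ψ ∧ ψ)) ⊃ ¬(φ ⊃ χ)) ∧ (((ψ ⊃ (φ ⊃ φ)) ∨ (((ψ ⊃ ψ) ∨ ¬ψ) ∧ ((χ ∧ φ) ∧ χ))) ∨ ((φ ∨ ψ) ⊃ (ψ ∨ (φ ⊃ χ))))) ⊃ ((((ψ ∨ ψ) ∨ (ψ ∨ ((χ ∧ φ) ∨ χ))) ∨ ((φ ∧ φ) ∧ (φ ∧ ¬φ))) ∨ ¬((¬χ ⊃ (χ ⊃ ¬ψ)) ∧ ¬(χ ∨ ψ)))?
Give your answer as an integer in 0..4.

2

¬ψ = ¬2 = 2
¬ψ ∧ χ = 2 ∧ 1 = 1
ψ ∧ ψ = 2 ∧ 2 = 2
¬(ψ ∧ ψ) = ¬2 = 2
(¬ψ ∧ χ) ∧ ¬(ψ ∧ ψ) = 1 ∧ 2 = 1
φ ⊃ χ = 3 ⊃ 1 = 2
¬(φ ⊃ χ) = ¬2 = 2
((¬ψ ∧ χ) ∧ ¬(ψ ∧ ψ)) ⊃ ¬(φ ⊃ χ) = 1 ⊃ 2 = 4
φ ⊃ φ = 3 ⊃ 3 = 4
ψ ⊃ (φ ⊃ φ) = 2 ⊃ 4 = 4
ψ ⊃ ψ = 2 ⊃ 2 = 4
¬ψ = ¬2 = 2
(ψ ⊃ ψ) ∨ ¬ψ = 4 ∨ 2 = 4
χ ∧ φ = 1 ∧ 3 = 1
(χ ∧ φ) ∧ χ = 1 ∧ 1 = 1
((ψ ⊃ ψ) ∨ ¬ψ) ∧ ((χ ∧ φ) ∧ χ) = 4 ∧ 1 = 1
(ψ ⊃ (φ ⊃ φ)) ∨ (((ψ ⊃ ψ) ∨ ¬ψ) ∧ ((χ ∧ φ) ∧ χ)) = 4 ∨ 1 = 4
φ ∨ ψ = 3 ∨ 2 = 3
φ ⊃ χ = 3 ⊃ 1 = 2
ψ ∨ (φ ⊃ χ) = 2 ∨ 2 = 2
(φ ∨ ψ) ⊃ (ψ ∨ (φ ⊃ χ)) = 3 ⊃ 2 = 3
((ψ ⊃ (φ ⊃ φ)) ∨ (((ψ ⊃ ψ) ∨ ¬ψ) ∧ ((χ ∧ φ) ∧ χ))) ∨ ((φ ∨ ψ) ⊃ (ψ ∨ (φ ⊃ χ))) = 4 ∨ 3 = 4
(((¬ψ ∧ χ) ∧ ¬(ψ ∧ ψ)) ⊃ ¬(φ ⊃ χ)) ∧ (((ψ ⊃ (φ ⊃ φ)) ∨ (((ψ ⊃ ψ) ∨ ¬ψ) ∧ ((χ ∧ φ) ∧ χ))) ∨ ((φ ∨ ψ) ⊃ (ψ ∨ (φ ⊃ χ)))) = 4 ∧ 4 = 4
ψ ∨ ψ = 2 ∨ 2 = 2
χ ∧ φ = 1 ∧ 3 = 1
(χ ∧ φ) ∨ χ = 1 ∨ 1 = 1
ψ ∨ ((χ ∧ φ) ∨ χ) = 2 ∨ 1 = 2
(ψ ∨ ψ) ∨ (ψ ∨ ((χ ∧ φ) ∨ χ)) = 2 ∨ 2 = 2
φ ∧ φ = 3 ∧ 3 = 3
¬φ = ¬3 = 1
φ ∧ ¬φ = 3 ∧ 1 = 1
(φ ∧ φ) ∧ (φ ∧ ¬φ) = 3 ∧ 1 = 1
((ψ ∨ ψ) ∨ (ψ ∨ ((χ ∧ φ) ∨ χ))) ∨ ((φ ∧ φ) ∧ (φ ∧ ¬φ)) = 2 ∨ 1 = 2
¬χ = ¬1 = 3
¬ψ = ¬2 = 2
χ ⊃ ¬ψ = 1 ⊃ 2 = 4
¬χ ⊃ (χ ⊃ ¬ψ) = 3 ⊃ 4 = 4
χ ∨ ψ = 1 ∨ 2 = 2
¬(χ ∨ ψ) = ¬2 = 2
(¬χ ⊃ (χ ⊃ ¬ψ)) ∧ ¬(χ ∨ ψ) = 4 ∧ 2 = 2
¬((¬χ ⊃ (χ ⊃ ¬ψ)) ∧ ¬(χ ∨ ψ)) = ¬2 = 2
(((ψ ∨ ψ) ∨ (ψ ∨ ((χ ∧ φ) ∨ χ))) ∨ ((φ ∧ φ) ∧ (φ ∧ ¬φ))) ∨ ¬((¬χ ⊃ (χ ⊃ ¬ψ)) ∧ ¬(χ ∨ ψ)) = 2 ∨ 2 = 2
((((¬ψ ∧ χ) ∧ ¬(ψ ∧ ψ)) ⊃ ¬(φ ⊃ χ)) ∧ (((ψ ⊃ (φ ⊃ φ)) ∨ (((ψ ⊃ ψ) ∨ ¬ψ) ∧ ((χ ∧ φ) ∧ χ))) ∨ ((φ ∨ ψ) ⊃ (ψ ∨ (φ ⊃ χ))))) ⊃ ((((ψ ∨ ψ) ∨ (ψ ∨ ((χ ∧ φ) ∨ χ))) ∨ ((φ ∧ φ) ∧ (φ ∧ ¬φ))) ∨ ¬((¬χ ⊃ (χ ⊃ ¬ψ)) ∧ ¬(χ ∨ ψ))) = 4 ⊃ 2 = 2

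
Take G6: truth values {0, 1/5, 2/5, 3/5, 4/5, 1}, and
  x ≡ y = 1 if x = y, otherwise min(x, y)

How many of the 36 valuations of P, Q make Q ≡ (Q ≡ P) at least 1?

16

value 1: 16 assignments (counts)
value 4/5: 2 assignments
value 3/5: 3 assignments
value 2/5: 4 assignments
value 1/5: 5 assignments
value 0: 6 assignments
So 16 of the 36 assignments meet the threshold.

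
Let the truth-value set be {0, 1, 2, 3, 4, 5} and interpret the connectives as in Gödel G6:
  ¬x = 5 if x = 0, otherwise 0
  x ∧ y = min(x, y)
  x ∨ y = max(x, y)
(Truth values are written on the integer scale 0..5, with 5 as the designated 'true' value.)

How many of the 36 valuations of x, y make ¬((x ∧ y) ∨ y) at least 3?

value 5: 6 assignments (counts)
value 0: 30 assignments
So 6 of the 36 assignments meet the threshold.

6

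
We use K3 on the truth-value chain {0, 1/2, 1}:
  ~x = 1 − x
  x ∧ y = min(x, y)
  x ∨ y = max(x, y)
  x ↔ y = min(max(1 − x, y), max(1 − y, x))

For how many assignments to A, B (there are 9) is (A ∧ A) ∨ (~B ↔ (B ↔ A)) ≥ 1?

A = 0, B = 0 ↦ 1  ≥
A = 0, B = 1/2 ↦ 1/2  <
A = 0, B = 1 ↦ 1  ≥
A = 1/2, B = 0 ↦ 1/2  <
A = 1/2, B = 1/2 ↦ 1/2  <
A = 1/2, B = 1 ↦ 1/2  <
A = 1, B = 0 ↦ 1  ≥
A = 1, B = 1/2 ↦ 1  ≥
A = 1, B = 1 ↦ 1  ≥
So 5 of the 9 assignments meet the threshold.

5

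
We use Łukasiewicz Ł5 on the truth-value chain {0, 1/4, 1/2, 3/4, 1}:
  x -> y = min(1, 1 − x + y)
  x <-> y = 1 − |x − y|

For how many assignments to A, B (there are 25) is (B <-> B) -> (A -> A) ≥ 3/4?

value 1: 25 assignments (counts)
So 25 of the 25 assignments meet the threshold.

25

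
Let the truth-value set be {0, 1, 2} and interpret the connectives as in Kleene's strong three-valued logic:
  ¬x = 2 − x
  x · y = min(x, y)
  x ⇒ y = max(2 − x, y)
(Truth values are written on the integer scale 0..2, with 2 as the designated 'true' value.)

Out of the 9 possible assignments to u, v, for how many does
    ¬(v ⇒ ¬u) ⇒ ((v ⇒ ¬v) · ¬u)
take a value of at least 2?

5

u = 0, v = 0 ↦ 2  ≥
u = 0, v = 1 ↦ 2  ≥
u = 0, v = 2 ↦ 2  ≥
u = 1, v = 0 ↦ 2  ≥
u = 1, v = 1 ↦ 1  <
u = 1, v = 2 ↦ 1  <
u = 2, v = 0 ↦ 2  ≥
u = 2, v = 1 ↦ 1  <
u = 2, v = 2 ↦ 0  <
So 5 of the 9 assignments meet the threshold.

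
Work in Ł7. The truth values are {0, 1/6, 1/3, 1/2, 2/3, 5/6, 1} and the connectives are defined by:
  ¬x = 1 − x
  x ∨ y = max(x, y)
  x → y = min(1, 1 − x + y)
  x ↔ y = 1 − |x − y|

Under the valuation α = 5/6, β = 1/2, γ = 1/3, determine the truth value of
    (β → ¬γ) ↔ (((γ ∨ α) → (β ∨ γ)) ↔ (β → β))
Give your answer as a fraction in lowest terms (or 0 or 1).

¬γ = ¬1/3 = 2/3
β → ¬γ = 1/2 → 2/3 = 1
γ ∨ α = 1/3 ∨ 5/6 = 5/6
β ∨ γ = 1/2 ∨ 1/3 = 1/2
(γ ∨ α) → (β ∨ γ) = 5/6 → 1/2 = 2/3
β → β = 1/2 → 1/2 = 1
((γ ∨ α) → (β ∨ γ)) ↔ (β → β) = 2/3 ↔ 1 = 2/3
(β → ¬γ) ↔ (((γ ∨ α) → (β ∨ γ)) ↔ (β → β)) = 1 ↔ 2/3 = 2/3

2/3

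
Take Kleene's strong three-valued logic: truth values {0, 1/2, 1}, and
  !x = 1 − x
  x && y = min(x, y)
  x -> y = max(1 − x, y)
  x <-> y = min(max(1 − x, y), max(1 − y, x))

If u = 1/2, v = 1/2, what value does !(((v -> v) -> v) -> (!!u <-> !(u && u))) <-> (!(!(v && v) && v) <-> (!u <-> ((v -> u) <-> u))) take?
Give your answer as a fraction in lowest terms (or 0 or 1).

v -> v = 1/2 -> 1/2 = 1/2
(v -> v) -> v = 1/2 -> 1/2 = 1/2
!u = !1/2 = 1/2
!!u = !1/2 = 1/2
u && u = 1/2 && 1/2 = 1/2
!(u && u) = !1/2 = 1/2
!!u <-> !(u && u) = 1/2 <-> 1/2 = 1/2
((v -> v) -> v) -> (!!u <-> !(u && u)) = 1/2 -> 1/2 = 1/2
!(((v -> v) -> v) -> (!!u <-> !(u && u))) = !1/2 = 1/2
v && v = 1/2 && 1/2 = 1/2
!(v && v) = !1/2 = 1/2
!(v && v) && v = 1/2 && 1/2 = 1/2
!(!(v && v) && v) = !1/2 = 1/2
!u = !1/2 = 1/2
v -> u = 1/2 -> 1/2 = 1/2
(v -> u) <-> u = 1/2 <-> 1/2 = 1/2
!u <-> ((v -> u) <-> u) = 1/2 <-> 1/2 = 1/2
!(!(v && v) && v) <-> (!u <-> ((v -> u) <-> u)) = 1/2 <-> 1/2 = 1/2
!(((v -> v) -> v) -> (!!u <-> !(u && u))) <-> (!(!(v && v) && v) <-> (!u <-> ((v -> u) <-> u))) = 1/2 <-> 1/2 = 1/2

1/2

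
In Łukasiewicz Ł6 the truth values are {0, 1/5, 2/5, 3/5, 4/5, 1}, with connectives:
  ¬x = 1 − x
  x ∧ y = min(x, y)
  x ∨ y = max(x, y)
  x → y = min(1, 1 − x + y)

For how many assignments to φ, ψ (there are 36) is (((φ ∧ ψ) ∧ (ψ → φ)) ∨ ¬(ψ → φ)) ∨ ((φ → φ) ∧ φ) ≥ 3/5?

24

value 1: 7 assignments (counts)
value 4/5: 8 assignments (counts)
value 3/5: 9 assignments (counts)
value 2/5: 7 assignments
value 1/5: 4 assignments
value 0: 1 assignment
So 24 of the 36 assignments meet the threshold.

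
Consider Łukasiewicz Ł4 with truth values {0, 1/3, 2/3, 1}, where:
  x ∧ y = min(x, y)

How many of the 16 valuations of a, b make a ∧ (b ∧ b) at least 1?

1

a = 0, b = 0 ↦ 0  <
a = 0, b = 1/3 ↦ 0  <
a = 0, b = 2/3 ↦ 0  <
a = 0, b = 1 ↦ 0  <
a = 1/3, b = 0 ↦ 0  <
a = 1/3, b = 1/3 ↦ 1/3  <
a = 1/3, b = 2/3 ↦ 1/3  <
a = 1/3, b = 1 ↦ 1/3  <
a = 2/3, b = 0 ↦ 0  <
a = 2/3, b = 1/3 ↦ 1/3  <
a = 2/3, b = 2/3 ↦ 2/3  <
a = 2/3, b = 1 ↦ 2/3  <
a = 1, b = 0 ↦ 0  <
a = 1, b = 1/3 ↦ 1/3  <
a = 1, b = 2/3 ↦ 2/3  <
a = 1, b = 1 ↦ 1  ≥
So 1 of the 16 assignments meets the threshold.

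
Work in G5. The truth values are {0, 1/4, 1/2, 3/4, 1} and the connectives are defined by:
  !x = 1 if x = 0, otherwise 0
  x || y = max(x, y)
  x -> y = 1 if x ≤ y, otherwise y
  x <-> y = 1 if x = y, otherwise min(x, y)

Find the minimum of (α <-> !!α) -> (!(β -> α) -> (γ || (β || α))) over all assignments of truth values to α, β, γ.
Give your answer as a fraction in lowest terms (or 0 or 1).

1/4

Take α = 0, β = 1/4, γ = 0:
!α = !0 = 1
!!α = !1 = 0
α <-> !!α = 0 <-> 0 = 1
β -> α = 1/4 -> 0 = 0
!(β -> α) = !0 = 1
β || α = 1/4 || 0 = 1/4
γ || (β || α) = 0 || 1/4 = 1/4
!(β -> α) -> (γ || (β || α)) = 1 -> 1/4 = 1/4
(α <-> !!α) -> (!(β -> α) -> (γ || (β || α))) = 1 -> 1/4 = 1/4
No assignment yields a value below 1/4, so this is the minimum.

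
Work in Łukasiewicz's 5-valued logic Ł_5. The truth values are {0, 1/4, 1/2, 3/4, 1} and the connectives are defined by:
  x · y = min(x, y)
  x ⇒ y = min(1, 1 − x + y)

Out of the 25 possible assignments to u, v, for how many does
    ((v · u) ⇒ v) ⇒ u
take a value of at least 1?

value 1: 5 assignments (counts)
value 3/4: 5 assignments
value 1/2: 5 assignments
value 1/4: 5 assignments
value 0: 5 assignments
So 5 of the 25 assignments meet the threshold.

5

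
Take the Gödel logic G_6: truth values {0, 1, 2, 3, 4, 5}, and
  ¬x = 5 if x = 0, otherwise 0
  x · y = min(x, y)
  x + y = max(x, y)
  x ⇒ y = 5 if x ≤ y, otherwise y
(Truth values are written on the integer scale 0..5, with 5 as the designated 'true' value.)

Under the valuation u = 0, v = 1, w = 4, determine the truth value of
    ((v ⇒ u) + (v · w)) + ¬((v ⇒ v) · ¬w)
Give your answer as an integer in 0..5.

v ⇒ u = 1 ⇒ 0 = 0
v · w = 1 · 4 = 1
(v ⇒ u) + (v · w) = 0 + 1 = 1
v ⇒ v = 1 ⇒ 1 = 5
¬w = ¬4 = 0
(v ⇒ v) · ¬w = 5 · 0 = 0
¬((v ⇒ v) · ¬w) = ¬0 = 5
((v ⇒ u) + (v · w)) + ¬((v ⇒ v) · ¬w) = 1 + 5 = 5

5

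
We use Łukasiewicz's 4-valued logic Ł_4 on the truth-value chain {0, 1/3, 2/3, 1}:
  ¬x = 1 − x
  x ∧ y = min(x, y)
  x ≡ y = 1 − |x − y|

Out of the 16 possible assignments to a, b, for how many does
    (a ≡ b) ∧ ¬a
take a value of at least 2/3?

a = 0, b = 0 ↦ 1  ≥
a = 0, b = 1/3 ↦ 2/3  ≥
a = 0, b = 2/3 ↦ 1/3  <
a = 0, b = 1 ↦ 0  <
a = 1/3, b = 0 ↦ 2/3  ≥
a = 1/3, b = 1/3 ↦ 2/3  ≥
a = 1/3, b = 2/3 ↦ 2/3  ≥
a = 1/3, b = 1 ↦ 1/3  <
a = 2/3, b = 0 ↦ 1/3  <
a = 2/3, b = 1/3 ↦ 1/3  <
a = 2/3, b = 2/3 ↦ 1/3  <
a = 2/3, b = 1 ↦ 1/3  <
a = 1, b = 0 ↦ 0  <
a = 1, b = 1/3 ↦ 0  <
a = 1, b = 2/3 ↦ 0  <
a = 1, b = 1 ↦ 0  <
So 5 of the 16 assignments meet the threshold.

5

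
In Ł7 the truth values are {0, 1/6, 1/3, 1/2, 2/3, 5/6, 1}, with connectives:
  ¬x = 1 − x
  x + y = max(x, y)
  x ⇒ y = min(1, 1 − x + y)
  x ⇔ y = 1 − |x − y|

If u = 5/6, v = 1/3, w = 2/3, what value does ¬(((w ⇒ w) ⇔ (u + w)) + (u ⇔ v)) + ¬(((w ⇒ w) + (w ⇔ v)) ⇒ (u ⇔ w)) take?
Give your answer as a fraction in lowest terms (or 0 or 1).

w ⇒ w = 2/3 ⇒ 2/3 = 1
u + w = 5/6 + 2/3 = 5/6
(w ⇒ w) ⇔ (u + w) = 1 ⇔ 5/6 = 5/6
u ⇔ v = 5/6 ⇔ 1/3 = 1/2
((w ⇒ w) ⇔ (u + w)) + (u ⇔ v) = 5/6 + 1/2 = 5/6
¬(((w ⇒ w) ⇔ (u + w)) + (u ⇔ v)) = ¬5/6 = 1/6
w ⇒ w = 2/3 ⇒ 2/3 = 1
w ⇔ v = 2/3 ⇔ 1/3 = 2/3
(w ⇒ w) + (w ⇔ v) = 1 + 2/3 = 1
u ⇔ w = 5/6 ⇔ 2/3 = 5/6
((w ⇒ w) + (w ⇔ v)) ⇒ (u ⇔ w) = 1 ⇒ 5/6 = 5/6
¬(((w ⇒ w) + (w ⇔ v)) ⇒ (u ⇔ w)) = ¬5/6 = 1/6
¬(((w ⇒ w) ⇔ (u + w)) + (u ⇔ v)) + ¬(((w ⇒ w) + (w ⇔ v)) ⇒ (u ⇔ w)) = 1/6 + 1/6 = 1/6

1/6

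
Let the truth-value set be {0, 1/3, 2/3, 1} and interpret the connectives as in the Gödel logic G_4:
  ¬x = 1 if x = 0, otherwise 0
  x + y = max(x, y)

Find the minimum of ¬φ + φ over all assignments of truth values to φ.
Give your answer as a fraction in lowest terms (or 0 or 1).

Take φ = 1/3:
¬φ = ¬1/3 = 0
¬φ + φ = 0 + 1/3 = 1/3
No assignment yields a value below 1/3, so this is the minimum.

1/3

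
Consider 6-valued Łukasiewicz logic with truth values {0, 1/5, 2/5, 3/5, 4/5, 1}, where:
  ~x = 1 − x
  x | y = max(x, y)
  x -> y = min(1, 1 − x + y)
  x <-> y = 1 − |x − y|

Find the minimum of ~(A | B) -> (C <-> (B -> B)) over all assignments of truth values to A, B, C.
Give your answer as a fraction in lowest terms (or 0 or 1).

0

Take A = 0, B = 0, C = 0:
A | B = 0 | 0 = 0
~(A | B) = ~0 = 1
B -> B = 0 -> 0 = 1
C <-> (B -> B) = 0 <-> 1 = 0
~(A | B) -> (C <-> (B -> B)) = 1 -> 0 = 0
No assignment yields a value below 0, so this is the minimum.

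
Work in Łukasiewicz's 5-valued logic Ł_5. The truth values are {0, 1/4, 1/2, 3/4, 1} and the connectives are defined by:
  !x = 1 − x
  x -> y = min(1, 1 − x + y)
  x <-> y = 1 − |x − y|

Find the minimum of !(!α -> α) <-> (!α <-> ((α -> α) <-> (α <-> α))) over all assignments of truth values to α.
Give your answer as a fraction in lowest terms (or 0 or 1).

1/2

Take α = 1/2:
!α = !1/2 = 1/2
!α -> α = 1/2 -> 1/2 = 1
!(!α -> α) = !1 = 0
!α = !1/2 = 1/2
α -> α = 1/2 -> 1/2 = 1
α <-> α = 1/2 <-> 1/2 = 1
(α -> α) <-> (α <-> α) = 1 <-> 1 = 1
!α <-> ((α -> α) <-> (α <-> α)) = 1/2 <-> 1 = 1/2
!(!α -> α) <-> (!α <-> ((α -> α) <-> (α <-> α))) = 0 <-> 1/2 = 1/2
No assignment yields a value below 1/2, so this is the minimum.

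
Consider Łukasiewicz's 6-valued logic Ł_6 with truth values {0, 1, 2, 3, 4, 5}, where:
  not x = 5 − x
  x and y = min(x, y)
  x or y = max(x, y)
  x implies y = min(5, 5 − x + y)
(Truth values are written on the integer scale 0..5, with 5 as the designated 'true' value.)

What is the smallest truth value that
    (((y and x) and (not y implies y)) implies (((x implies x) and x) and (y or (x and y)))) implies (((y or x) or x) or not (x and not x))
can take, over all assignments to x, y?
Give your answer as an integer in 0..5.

3

Take x = 2, y = 0:
y and x = 0 and 2 = 0
not y = not 0 = 5
not y implies y = 5 implies 0 = 0
(y and x) and (not y implies y) = 0 and 0 = 0
x implies x = 2 implies 2 = 5
(x implies x) and x = 5 and 2 = 2
x and y = 2 and 0 = 0
y or (x and y) = 0 or 0 = 0
((x implies x) and x) and (y or (x and y)) = 2 and 0 = 0
((y and x) and (not y implies y)) implies (((x implies x) and x) and (y or (x and y))) = 0 implies 0 = 5
y or x = 0 or 2 = 2
(y or x) or x = 2 or 2 = 2
not x = not 2 = 3
x and not x = 2 and 3 = 2
not (x and not x) = not 2 = 3
((y or x) or x) or not (x and not x) = 2 or 3 = 3
(((y and x) and (not y implies y)) implies (((x implies x) and x) and (y or (x and y)))) implies (((y or x) or x) or not (x and not x)) = 5 implies 3 = 3
No assignment yields a value below 3, so this is the minimum.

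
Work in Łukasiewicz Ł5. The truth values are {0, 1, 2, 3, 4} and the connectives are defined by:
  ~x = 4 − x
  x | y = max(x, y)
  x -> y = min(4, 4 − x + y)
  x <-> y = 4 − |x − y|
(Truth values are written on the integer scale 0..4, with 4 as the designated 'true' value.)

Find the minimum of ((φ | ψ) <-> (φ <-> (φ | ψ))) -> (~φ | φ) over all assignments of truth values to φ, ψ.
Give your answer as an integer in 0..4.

2

Take φ = 2, ψ = 3:
φ | ψ = 2 | 3 = 3
φ | ψ = 2 | 3 = 3
φ <-> (φ | ψ) = 2 <-> 3 = 3
(φ | ψ) <-> (φ <-> (φ | ψ)) = 3 <-> 3 = 4
~φ = ~2 = 2
~φ | φ = 2 | 2 = 2
((φ | ψ) <-> (φ <-> (φ | ψ))) -> (~φ | φ) = 4 -> 2 = 2
No assignment yields a value below 2, so this is the minimum.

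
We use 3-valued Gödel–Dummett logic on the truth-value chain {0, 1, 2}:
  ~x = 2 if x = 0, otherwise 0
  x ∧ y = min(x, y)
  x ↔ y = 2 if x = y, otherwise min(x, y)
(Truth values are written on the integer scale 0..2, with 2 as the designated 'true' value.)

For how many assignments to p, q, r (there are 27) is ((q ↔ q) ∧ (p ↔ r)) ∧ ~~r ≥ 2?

value 2: 6 assignments (counts)
value 1: 6 assignments
value 0: 15 assignments
So 6 of the 27 assignments meet the threshold.

6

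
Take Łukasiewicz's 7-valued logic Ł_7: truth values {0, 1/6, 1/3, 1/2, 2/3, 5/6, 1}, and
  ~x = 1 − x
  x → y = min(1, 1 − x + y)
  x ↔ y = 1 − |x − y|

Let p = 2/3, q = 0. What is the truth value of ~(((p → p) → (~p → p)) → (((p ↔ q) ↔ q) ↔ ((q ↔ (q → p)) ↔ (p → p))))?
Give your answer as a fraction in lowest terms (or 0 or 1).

2/3

p → p = 2/3 → 2/3 = 1
~p = ~2/3 = 1/3
~p → p = 1/3 → 2/3 = 1
(p → p) → (~p → p) = 1 → 1 = 1
p ↔ q = 2/3 ↔ 0 = 1/3
(p ↔ q) ↔ q = 1/3 ↔ 0 = 2/3
q → p = 0 → 2/3 = 1
q ↔ (q → p) = 0 ↔ 1 = 0
p → p = 2/3 → 2/3 = 1
(q ↔ (q → p)) ↔ (p → p) = 0 ↔ 1 = 0
((p ↔ q) ↔ q) ↔ ((q ↔ (q → p)) ↔ (p → p)) = 2/3 ↔ 0 = 1/3
((p → p) → (~p → p)) → (((p ↔ q) ↔ q) ↔ ((q ↔ (q → p)) ↔ (p → p))) = 1 → 1/3 = 1/3
~(((p → p) → (~p → p)) → (((p ↔ q) ↔ q) ↔ ((q ↔ (q → p)) ↔ (p → p)))) = ~1/3 = 2/3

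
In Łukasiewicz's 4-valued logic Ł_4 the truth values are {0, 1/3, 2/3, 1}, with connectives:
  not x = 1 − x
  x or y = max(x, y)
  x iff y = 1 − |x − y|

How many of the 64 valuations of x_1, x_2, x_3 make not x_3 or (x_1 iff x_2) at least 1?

28

value 1: 28 assignments (counts)
value 2/3: 24 assignments
value 1/3: 10 assignments
value 0: 2 assignments
So 28 of the 64 assignments meet the threshold.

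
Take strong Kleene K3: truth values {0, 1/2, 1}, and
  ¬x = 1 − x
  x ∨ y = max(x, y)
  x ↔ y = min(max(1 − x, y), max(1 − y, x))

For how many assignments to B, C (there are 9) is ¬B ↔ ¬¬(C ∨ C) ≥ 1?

2

B = 0, C = 0 ↦ 0  <
B = 0, C = 1/2 ↦ 1/2  <
B = 0, C = 1 ↦ 1  ≥
B = 1/2, C = 0 ↦ 1/2  <
B = 1/2, C = 1/2 ↦ 1/2  <
B = 1/2, C = 1 ↦ 1/2  <
B = 1, C = 0 ↦ 1  ≥
B = 1, C = 1/2 ↦ 1/2  <
B = 1, C = 1 ↦ 0  <
So 2 of the 9 assignments meet the threshold.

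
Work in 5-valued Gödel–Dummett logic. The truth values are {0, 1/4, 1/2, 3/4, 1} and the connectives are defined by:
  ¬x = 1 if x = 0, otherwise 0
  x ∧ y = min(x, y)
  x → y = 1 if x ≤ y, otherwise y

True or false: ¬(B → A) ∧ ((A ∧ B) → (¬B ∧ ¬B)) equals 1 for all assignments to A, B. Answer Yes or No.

Counterexample: take A = 0, B = 0.
B → A = 0 → 0 = 1
¬(B → A) = ¬1 = 0
A ∧ B = 0 ∧ 0 = 0
¬B = ¬0 = 1
¬B = ¬0 = 1
¬B ∧ ¬B = 1 ∧ 1 = 1
(A ∧ B) → (¬B ∧ ¬B) = 0 → 1 = 1
¬(B → A) ∧ ((A ∧ B) → (¬B ∧ ¬B)) = 0 ∧ 1 = 0
This gives 0 ≠ 1.

No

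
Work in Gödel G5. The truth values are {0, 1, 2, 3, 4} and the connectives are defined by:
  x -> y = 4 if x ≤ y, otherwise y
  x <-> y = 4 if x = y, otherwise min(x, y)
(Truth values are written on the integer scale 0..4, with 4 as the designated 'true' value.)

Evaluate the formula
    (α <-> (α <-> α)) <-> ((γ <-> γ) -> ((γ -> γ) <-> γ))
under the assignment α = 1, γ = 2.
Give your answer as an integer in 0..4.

α <-> α = 1 <-> 1 = 4
α <-> (α <-> α) = 1 <-> 4 = 1
γ <-> γ = 2 <-> 2 = 4
γ -> γ = 2 -> 2 = 4
(γ -> γ) <-> γ = 4 <-> 2 = 2
(γ <-> γ) -> ((γ -> γ) <-> γ) = 4 -> 2 = 2
(α <-> (α <-> α)) <-> ((γ <-> γ) -> ((γ -> γ) <-> γ)) = 1 <-> 2 = 1

1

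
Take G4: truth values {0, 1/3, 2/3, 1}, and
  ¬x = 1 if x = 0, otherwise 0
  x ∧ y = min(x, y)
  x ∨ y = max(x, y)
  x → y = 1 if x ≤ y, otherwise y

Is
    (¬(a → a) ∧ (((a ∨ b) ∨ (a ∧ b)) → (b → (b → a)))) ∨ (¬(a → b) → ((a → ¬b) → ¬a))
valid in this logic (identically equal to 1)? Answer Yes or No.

No

Counterexample: take a = 1/3, b = 0.
a → a = 1/3 → 1/3 = 1
¬(a → a) = ¬1 = 0
a ∨ b = 1/3 ∨ 0 = 1/3
a ∧ b = 1/3 ∧ 0 = 0
(a ∨ b) ∨ (a ∧ b) = 1/3 ∨ 0 = 1/3
b → a = 0 → 1/3 = 1
b → (b → a) = 0 → 1 = 1
((a ∨ b) ∨ (a ∧ b)) → (b → (b → a)) = 1/3 → 1 = 1
¬(a → a) ∧ (((a ∨ b) ∨ (a ∧ b)) → (b → (b → a))) = 0 ∧ 1 = 0
a → b = 1/3 → 0 = 0
¬(a → b) = ¬0 = 1
¬b = ¬0 = 1
a → ¬b = 1/3 → 1 = 1
¬a = ¬1/3 = 0
(a → ¬b) → ¬a = 1 → 0 = 0
¬(a → b) → ((a → ¬b) → ¬a) = 1 → 0 = 0
(¬(a → a) ∧ (((a ∨ b) ∨ (a ∧ b)) → (b → (b → a)))) ∨ (¬(a → b) → ((a → ¬b) → ¬a)) = 0 ∨ 0 = 0
This gives 0 ≠ 1.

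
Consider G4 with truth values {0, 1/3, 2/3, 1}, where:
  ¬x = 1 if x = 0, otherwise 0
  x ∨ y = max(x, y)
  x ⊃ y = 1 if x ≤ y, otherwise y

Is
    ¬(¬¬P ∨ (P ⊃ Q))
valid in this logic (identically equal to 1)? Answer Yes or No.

No

Counterexample: take P = 0, Q = 0.
¬P = ¬0 = 1
¬¬P = ¬1 = 0
P ⊃ Q = 0 ⊃ 0 = 1
¬¬P ∨ (P ⊃ Q) = 0 ∨ 1 = 1
¬(¬¬P ∨ (P ⊃ Q)) = ¬1 = 0
This gives 0 ≠ 1.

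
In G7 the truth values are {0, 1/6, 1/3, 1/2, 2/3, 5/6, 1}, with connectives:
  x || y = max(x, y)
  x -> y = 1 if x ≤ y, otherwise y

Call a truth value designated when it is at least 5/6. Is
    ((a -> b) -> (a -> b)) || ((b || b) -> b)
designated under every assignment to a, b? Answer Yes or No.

Yes

At a = 1/6, b = 5/6, for instance:
a -> b = 1/6 -> 5/6 = 1
a -> b = 1/6 -> 5/6 = 1
(a -> b) -> (a -> b) = 1 -> 1 = 1
b || b = 5/6 || 5/6 = 5/6
(b || b) -> b = 5/6 -> 5/6 = 1
((a -> b) -> (a -> b)) || ((b || b) -> b) = 1 || 1 = 1
and checking the remaining 48 assignments likewise gives ≥ 5/6 in every case.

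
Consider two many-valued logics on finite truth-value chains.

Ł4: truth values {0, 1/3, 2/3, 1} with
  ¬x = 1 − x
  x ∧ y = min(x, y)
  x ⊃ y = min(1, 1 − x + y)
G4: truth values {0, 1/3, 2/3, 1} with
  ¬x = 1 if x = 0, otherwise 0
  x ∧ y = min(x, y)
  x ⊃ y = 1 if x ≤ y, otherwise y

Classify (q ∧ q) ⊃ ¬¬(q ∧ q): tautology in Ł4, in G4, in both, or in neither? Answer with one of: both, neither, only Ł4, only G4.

In Ł4: every assignment gives 1 — tautology.
In G4: every assignment gives 1 — tautology.

both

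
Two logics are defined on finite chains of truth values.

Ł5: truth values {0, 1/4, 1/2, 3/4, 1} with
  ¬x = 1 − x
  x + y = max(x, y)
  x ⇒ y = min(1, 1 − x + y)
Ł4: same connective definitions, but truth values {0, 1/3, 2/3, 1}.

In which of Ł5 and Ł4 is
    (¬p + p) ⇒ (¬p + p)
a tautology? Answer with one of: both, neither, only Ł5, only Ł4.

both

In Ł5: every assignment gives 1 — tautology.
In Ł4: every assignment gives 1 — tautology.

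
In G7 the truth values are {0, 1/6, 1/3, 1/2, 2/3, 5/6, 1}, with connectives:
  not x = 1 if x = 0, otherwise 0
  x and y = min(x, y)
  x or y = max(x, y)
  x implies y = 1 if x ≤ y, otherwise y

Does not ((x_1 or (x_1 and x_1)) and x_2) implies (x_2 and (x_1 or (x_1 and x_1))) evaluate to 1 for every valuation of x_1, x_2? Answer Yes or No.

Counterexample: take x_1 = 0, x_2 = 0.
x_1 and x_1 = 0 and 0 = 0
x_1 or (x_1 and x_1) = 0 or 0 = 0
(x_1 or (x_1 and x_1)) and x_2 = 0 and 0 = 0
not ((x_1 or (x_1 and x_1)) and x_2) = not 0 = 1
x_2 and (x_1 or (x_1 and x_1)) = 0 and 0 = 0
not ((x_1 or (x_1 and x_1)) and x_2) implies (x_2 and (x_1 or (x_1 and x_1))) = 1 implies 0 = 0
This gives 0 ≠ 1.

No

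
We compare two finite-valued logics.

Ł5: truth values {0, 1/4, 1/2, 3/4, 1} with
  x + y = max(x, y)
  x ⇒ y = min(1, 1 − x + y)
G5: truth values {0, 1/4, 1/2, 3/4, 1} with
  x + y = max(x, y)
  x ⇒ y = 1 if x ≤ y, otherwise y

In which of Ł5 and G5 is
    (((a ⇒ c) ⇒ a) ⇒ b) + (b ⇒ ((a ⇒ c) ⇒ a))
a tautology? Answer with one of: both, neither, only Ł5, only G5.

In Ł5: every assignment gives 1 — tautology.
In G5: every assignment gives 1 — tautology.

both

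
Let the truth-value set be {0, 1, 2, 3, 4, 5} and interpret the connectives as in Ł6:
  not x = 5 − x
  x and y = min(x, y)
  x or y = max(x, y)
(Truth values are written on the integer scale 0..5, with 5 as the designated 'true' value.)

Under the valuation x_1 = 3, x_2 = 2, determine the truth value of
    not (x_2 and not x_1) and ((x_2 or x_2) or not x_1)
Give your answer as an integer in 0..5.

not x_1 = not 3 = 2
x_2 and not x_1 = 2 and 2 = 2
not (x_2 and not x_1) = not 2 = 3
x_2 or x_2 = 2 or 2 = 2
not x_1 = not 3 = 2
(x_2 or x_2) or not x_1 = 2 or 2 = 2
not (x_2 and not x_1) and ((x_2 or x_2) or not x_1) = 3 and 2 = 2

2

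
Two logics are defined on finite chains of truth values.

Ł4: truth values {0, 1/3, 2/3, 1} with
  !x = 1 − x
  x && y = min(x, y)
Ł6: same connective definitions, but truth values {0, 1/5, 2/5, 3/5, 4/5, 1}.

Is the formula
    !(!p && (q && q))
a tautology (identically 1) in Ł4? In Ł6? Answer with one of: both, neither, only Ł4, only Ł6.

neither

In Ł4: at p = 0, q = 1/3 the value is 2/3 — not a tautology.
In Ł6: at p = 0, q = 1/5 the value is 4/5 — not a tautology.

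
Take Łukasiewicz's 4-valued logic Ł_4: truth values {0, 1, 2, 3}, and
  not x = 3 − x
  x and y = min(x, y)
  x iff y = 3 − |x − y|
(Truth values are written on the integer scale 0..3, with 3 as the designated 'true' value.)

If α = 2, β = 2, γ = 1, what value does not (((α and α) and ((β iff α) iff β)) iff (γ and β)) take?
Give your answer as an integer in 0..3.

α and α = 2 and 2 = 2
β iff α = 2 iff 2 = 3
(β iff α) iff β = 3 iff 2 = 2
(α and α) and ((β iff α) iff β) = 2 and 2 = 2
γ and β = 1 and 2 = 1
((α and α) and ((β iff α) iff β)) iff (γ and β) = 2 iff 1 = 2
not (((α and α) and ((β iff α) iff β)) iff (γ and β)) = not 2 = 1

1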